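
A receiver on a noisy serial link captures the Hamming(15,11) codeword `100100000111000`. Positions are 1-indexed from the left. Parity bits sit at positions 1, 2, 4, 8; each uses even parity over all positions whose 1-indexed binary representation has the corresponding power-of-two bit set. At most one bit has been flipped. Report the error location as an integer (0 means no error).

8

s1: b1⊕b3⊕b5⊕b7⊕b9⊕b11⊕b13⊕b15 = 1⊕0⊕0⊕0⊕0⊕1⊕0⊕0 = 0
s2: b2⊕b3⊕b6⊕b7⊕b10⊕b11⊕b14⊕b15 = 0⊕0⊕0⊕0⊕1⊕1⊕0⊕0 = 0
s4: b4⊕b5⊕b6⊕b7⊕b12⊕b13⊕b14⊕b15 = 1⊕0⊕0⊕0⊕1⊕0⊕0⊕0 = 0
s8: b8⊕b9⊕b10⊕b11⊕b12⊕b13⊕b14⊕b15 = 0⊕0⊕1⊕1⊕1⊕0⊕0⊕0 = 1
Syndrome (s8...s1) = 1000 → position 8.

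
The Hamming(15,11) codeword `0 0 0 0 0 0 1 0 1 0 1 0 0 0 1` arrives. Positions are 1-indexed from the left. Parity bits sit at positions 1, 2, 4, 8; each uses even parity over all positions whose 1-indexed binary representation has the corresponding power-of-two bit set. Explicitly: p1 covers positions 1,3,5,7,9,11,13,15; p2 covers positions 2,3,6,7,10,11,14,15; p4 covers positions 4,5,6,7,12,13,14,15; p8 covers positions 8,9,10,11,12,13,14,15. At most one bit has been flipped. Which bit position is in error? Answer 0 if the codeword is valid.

10

s1: b1⊕b3⊕b5⊕b7⊕b9⊕b11⊕b13⊕b15 = 0⊕0⊕0⊕1⊕1⊕1⊕0⊕1 = 0
s2: b2⊕b3⊕b6⊕b7⊕b10⊕b11⊕b14⊕b15 = 0⊕0⊕0⊕1⊕0⊕1⊕0⊕1 = 1
s4: b4⊕b5⊕b6⊕b7⊕b12⊕b13⊕b14⊕b15 = 0⊕0⊕0⊕1⊕0⊕0⊕0⊕1 = 0
s8: b8⊕b9⊕b10⊕b11⊕b12⊕b13⊕b14⊕b15 = 0⊕1⊕0⊕1⊕0⊕0⊕0⊕1 = 1
Syndrome (s8...s1) = 1010 → position 10.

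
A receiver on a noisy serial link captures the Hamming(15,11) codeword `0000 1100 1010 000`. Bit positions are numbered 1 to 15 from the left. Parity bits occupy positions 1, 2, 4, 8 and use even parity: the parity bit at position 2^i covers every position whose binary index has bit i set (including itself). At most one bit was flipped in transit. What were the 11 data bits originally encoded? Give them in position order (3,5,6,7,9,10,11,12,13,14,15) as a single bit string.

01101010000

s1: b1⊕b3⊕b5⊕b7⊕b9⊕b11⊕b13⊕b15 = 0⊕0⊕1⊕0⊕1⊕1⊕0⊕0 = 1
s2: b2⊕b3⊕b6⊕b7⊕b10⊕b11⊕b14⊕b15 = 0⊕0⊕1⊕0⊕0⊕1⊕0⊕0 = 0
s4: b4⊕b5⊕b6⊕b7⊕b12⊕b13⊕b14⊕b15 = 0⊕1⊕1⊕0⊕0⊕0⊕0⊕0 = 0
s8: b8⊕b9⊕b10⊕b11⊕b12⊕b13⊕b14⊕b15 = 0⊕1⊕0⊕1⊕0⊕0⊕0⊕0 = 0
Syndrome (s8...s1) = 0001 → position 1.
Flip bit 1: corrected codeword = 100011001010000
Data bits at positions 3,5,6,7,9,10,11,12,13,14,15: 01101010000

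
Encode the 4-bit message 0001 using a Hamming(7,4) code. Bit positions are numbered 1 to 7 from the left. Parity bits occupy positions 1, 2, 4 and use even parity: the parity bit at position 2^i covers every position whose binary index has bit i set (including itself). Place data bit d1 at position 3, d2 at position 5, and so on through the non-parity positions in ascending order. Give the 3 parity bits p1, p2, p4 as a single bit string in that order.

Place data bits at non-power-of-two positions: b3=0, b5=0, b6=0, b7=1.
p1 = XOR of data positions {3,5,7} = 0⊕0⊕1 = 1
p2 = XOR of data positions {3,6,7} = 0⊕0⊕1 = 1
p4 = XOR of data positions {5,6,7} = 0⊕0⊕1 = 1
Parity bits p1,p2,p4 = 111

111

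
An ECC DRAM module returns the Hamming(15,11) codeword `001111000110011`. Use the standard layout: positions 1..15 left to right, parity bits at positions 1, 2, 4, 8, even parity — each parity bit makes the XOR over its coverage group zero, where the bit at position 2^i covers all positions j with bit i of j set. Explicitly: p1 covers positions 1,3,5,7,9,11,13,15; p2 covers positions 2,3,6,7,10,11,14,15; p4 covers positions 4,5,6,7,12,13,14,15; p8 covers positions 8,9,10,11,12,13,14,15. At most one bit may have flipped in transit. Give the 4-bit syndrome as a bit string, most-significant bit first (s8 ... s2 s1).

s1: b1⊕b3⊕b5⊕b7⊕b9⊕b11⊕b13⊕b15 = 0⊕1⊕1⊕0⊕0⊕1⊕0⊕1 = 0
s2: b2⊕b3⊕b6⊕b7⊕b10⊕b11⊕b14⊕b15 = 0⊕1⊕1⊕0⊕1⊕1⊕1⊕1 = 0
s4: b4⊕b5⊕b6⊕b7⊕b12⊕b13⊕b14⊕b15 = 1⊕1⊕1⊕0⊕0⊕0⊕1⊕1 = 1
s8: b8⊕b9⊕b10⊕b11⊕b12⊕b13⊕b14⊕b15 = 0⊕0⊕1⊕1⊕0⊕0⊕1⊕1 = 0
Syndrome (s8...s1) = 0100 → position 4.

0100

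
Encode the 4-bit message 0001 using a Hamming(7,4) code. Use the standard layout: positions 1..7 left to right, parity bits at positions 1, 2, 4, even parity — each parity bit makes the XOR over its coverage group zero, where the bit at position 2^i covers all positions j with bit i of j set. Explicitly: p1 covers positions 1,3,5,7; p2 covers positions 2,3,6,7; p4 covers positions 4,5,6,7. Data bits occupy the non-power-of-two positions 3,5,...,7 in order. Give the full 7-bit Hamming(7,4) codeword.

1101001

Place data bits at non-power-of-two positions: b3=0, b5=0, b6=0, b7=1.
p1 = XOR of data positions {3,5,7} = 0⊕0⊕1 = 1
p2 = XOR of data positions {3,6,7} = 0⊕0⊕1 = 1
p4 = XOR of data positions {5,6,7} = 0⊕0⊕1 = 1
Codeword b1..b7 = 1101001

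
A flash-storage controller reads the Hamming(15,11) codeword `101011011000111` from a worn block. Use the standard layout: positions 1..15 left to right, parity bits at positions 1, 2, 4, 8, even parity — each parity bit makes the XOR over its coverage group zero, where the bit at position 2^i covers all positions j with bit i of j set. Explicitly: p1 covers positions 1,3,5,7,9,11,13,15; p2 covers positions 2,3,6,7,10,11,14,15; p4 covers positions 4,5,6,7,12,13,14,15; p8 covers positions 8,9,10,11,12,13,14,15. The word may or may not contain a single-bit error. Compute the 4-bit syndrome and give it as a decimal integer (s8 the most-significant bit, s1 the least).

12

s1: b1⊕b3⊕b5⊕b7⊕b9⊕b11⊕b13⊕b15 = 1⊕1⊕1⊕0⊕1⊕0⊕1⊕1 = 0
s2: b2⊕b3⊕b6⊕b7⊕b10⊕b11⊕b14⊕b15 = 0⊕1⊕1⊕0⊕0⊕0⊕1⊕1 = 0
s4: b4⊕b5⊕b6⊕b7⊕b12⊕b13⊕b14⊕b15 = 0⊕1⊕1⊕0⊕0⊕1⊕1⊕1 = 1
s8: b8⊕b9⊕b10⊕b11⊕b12⊕b13⊕b14⊕b15 = 1⊕1⊕0⊕0⊕0⊕1⊕1⊕1 = 1
Syndrome (s8...s1) = 1100 → position 12.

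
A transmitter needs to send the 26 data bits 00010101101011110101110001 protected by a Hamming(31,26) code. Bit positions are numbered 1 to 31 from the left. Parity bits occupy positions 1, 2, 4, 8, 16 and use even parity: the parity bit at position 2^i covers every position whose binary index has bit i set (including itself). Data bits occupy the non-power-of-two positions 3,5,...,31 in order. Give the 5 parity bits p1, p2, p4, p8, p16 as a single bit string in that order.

Place data bits at non-power-of-two positions: b3=0, b5=0, b6=0, b7=1, b9=0, b10=1, b11=0, b12=1, b13=1, b14=0, b15=1, b17=0, b18=1, b19=1, b20=1, b21=1, b22=0, b23=1, b24=0, b25=1, b26=1, b27=1, b28=0, b29=0, b30=0, b31=1.
p1 = XOR of data positions {3,5,7,9,11,13,15,17,19,21,23,25,27,29,31} = 0⊕0⊕1⊕0⊕0⊕1⊕1⊕0⊕1⊕1⊕1⊕1⊕1⊕0⊕1 = 1
p2 = XOR of data positions {3,6,7,10,11,14,15,18,19,22,23,26,27,30,31} = 0⊕0⊕1⊕1⊕0⊕0⊕1⊕1⊕1⊕0⊕1⊕1⊕1⊕0⊕1 = 1
p4 = XOR of data positions {5,6,7,12,13,14,15,20,21,22,23,28,29,30,31} = 0⊕0⊕1⊕1⊕1⊕0⊕1⊕1⊕1⊕0⊕1⊕0⊕0⊕0⊕1 = 0
p8 = XOR of data positions {9,10,11,12,13,14,15,24,25,26,27,28,29,30,31} = 0⊕1⊕0⊕1⊕1⊕0⊕1⊕0⊕1⊕1⊕1⊕0⊕0⊕0⊕1 = 0
p16 = XOR of data positions {17,18,19,20,21,22,23,24,25,26,27,28,29,30,31} = 0⊕1⊕1⊕1⊕1⊕0⊕1⊕0⊕1⊕1⊕1⊕0⊕0⊕0⊕1 = 1
Parity bits p1,p2,p4,p8,p16 = 11001

11001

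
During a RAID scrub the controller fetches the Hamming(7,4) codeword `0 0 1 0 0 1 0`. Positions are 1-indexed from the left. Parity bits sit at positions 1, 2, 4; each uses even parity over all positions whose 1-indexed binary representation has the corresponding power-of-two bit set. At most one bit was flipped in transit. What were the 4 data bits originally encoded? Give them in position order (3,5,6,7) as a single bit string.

s1: b1⊕b3⊕b5⊕b7 = 0⊕1⊕0⊕0 = 1
s2: b2⊕b3⊕b6⊕b7 = 0⊕1⊕1⊕0 = 0
s4: b4⊕b5⊕b6⊕b7 = 0⊕0⊕1⊕0 = 1
Syndrome (s4...s1) = 101 → position 5.
Flip bit 5: corrected codeword = 0010110
Data bits at positions 3,5,6,7: 1110

1110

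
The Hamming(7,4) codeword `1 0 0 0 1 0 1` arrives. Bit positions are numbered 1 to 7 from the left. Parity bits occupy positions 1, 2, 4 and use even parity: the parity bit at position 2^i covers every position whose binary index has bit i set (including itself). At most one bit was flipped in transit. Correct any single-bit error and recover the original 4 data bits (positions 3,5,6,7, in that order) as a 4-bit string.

1101

s1: b1⊕b3⊕b5⊕b7 = 1⊕0⊕1⊕1 = 1
s2: b2⊕b3⊕b6⊕b7 = 0⊕0⊕0⊕1 = 1
s4: b4⊕b5⊕b6⊕b7 = 0⊕1⊕0⊕1 = 0
Syndrome (s4...s1) = 011 → position 3.
Flip bit 3: corrected codeword = 1010101
Data bits at positions 3,5,6,7: 1101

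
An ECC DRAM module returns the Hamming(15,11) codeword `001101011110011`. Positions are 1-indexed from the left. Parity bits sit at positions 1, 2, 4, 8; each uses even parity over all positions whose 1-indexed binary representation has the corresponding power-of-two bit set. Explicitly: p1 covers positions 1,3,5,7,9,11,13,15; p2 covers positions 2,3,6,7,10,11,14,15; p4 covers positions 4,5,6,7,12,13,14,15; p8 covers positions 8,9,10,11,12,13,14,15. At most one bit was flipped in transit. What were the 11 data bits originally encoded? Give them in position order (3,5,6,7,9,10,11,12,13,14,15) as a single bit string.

s1: b1⊕b3⊕b5⊕b7⊕b9⊕b11⊕b13⊕b15 = 0⊕1⊕0⊕0⊕1⊕1⊕0⊕1 = 0
s2: b2⊕b3⊕b6⊕b7⊕b10⊕b11⊕b14⊕b15 = 0⊕1⊕1⊕0⊕1⊕1⊕1⊕1 = 0
s4: b4⊕b5⊕b6⊕b7⊕b12⊕b13⊕b14⊕b15 = 1⊕0⊕1⊕0⊕0⊕0⊕1⊕1 = 0
s8: b8⊕b9⊕b10⊕b11⊕b12⊕b13⊕b14⊕b15 = 1⊕1⊕1⊕1⊕0⊕0⊕1⊕1 = 0
Syndrome (s8...s1) = 0000 → position 0 (no error).
No correction needed.
Data bits at positions 3,5,6,7,9,10,11,12,13,14,15: 10101110011

10101110011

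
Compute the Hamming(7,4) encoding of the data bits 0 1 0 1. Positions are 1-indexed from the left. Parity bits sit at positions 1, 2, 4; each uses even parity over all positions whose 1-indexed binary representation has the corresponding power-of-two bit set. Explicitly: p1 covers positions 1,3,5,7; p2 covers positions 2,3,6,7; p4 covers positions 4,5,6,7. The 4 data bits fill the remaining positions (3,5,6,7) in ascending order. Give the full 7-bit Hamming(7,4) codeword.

Place data bits at non-power-of-two positions: b3=0, b5=1, b6=0, b7=1.
p1 = XOR of data positions {3,5,7} = 0⊕1⊕1 = 0
p2 = XOR of data positions {3,6,7} = 0⊕0⊕1 = 1
p4 = XOR of data positions {5,6,7} = 1⊕0⊕1 = 0
Codeword b1..b7 = 0100101

0100101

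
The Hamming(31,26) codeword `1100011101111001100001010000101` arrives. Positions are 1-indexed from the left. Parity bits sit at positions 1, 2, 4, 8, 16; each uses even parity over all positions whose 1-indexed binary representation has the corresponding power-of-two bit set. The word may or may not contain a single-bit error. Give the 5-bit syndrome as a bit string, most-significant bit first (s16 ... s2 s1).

s1: b1⊕b3⊕b5⊕b7⊕b9⊕b11⊕b13⊕b15⊕b17⊕b19⊕b21⊕b23⊕b25⊕b27⊕b29⊕b31 = 1⊕0⊕0⊕1⊕0⊕1⊕1⊕0⊕1⊕0⊕0⊕0⊕0⊕0⊕1⊕1 = 1
s2: b2⊕b3⊕b6⊕b7⊕b10⊕b11⊕b14⊕b15⊕b18⊕b19⊕b22⊕b23⊕b26⊕b27⊕b30⊕b31 = 1⊕0⊕1⊕1⊕1⊕1⊕0⊕0⊕0⊕0⊕1⊕0⊕0⊕0⊕0⊕1 = 1
s4: b4⊕b5⊕b6⊕b7⊕b12⊕b13⊕b14⊕b15⊕b20⊕b21⊕b22⊕b23⊕b28⊕b29⊕b30⊕b31 = 0⊕0⊕1⊕1⊕1⊕1⊕0⊕0⊕0⊕0⊕1⊕0⊕0⊕1⊕0⊕1 = 1
s8: b8⊕b9⊕b10⊕b11⊕b12⊕b13⊕b14⊕b15⊕b24⊕b25⊕b26⊕b27⊕b28⊕b29⊕b30⊕b31 = 1⊕0⊕1⊕1⊕1⊕1⊕0⊕0⊕1⊕0⊕0⊕0⊕0⊕1⊕0⊕1 = 0
s16: b16⊕b17⊕b18⊕b19⊕b20⊕b21⊕b22⊕b23⊕b24⊕b25⊕b26⊕b27⊕b28⊕b29⊕b30⊕b31 = 1⊕1⊕0⊕0⊕0⊕0⊕1⊕0⊕1⊕0⊕0⊕0⊕0⊕1⊕0⊕1 = 0
Syndrome (s16...s1) = 00111 → position 7.

00111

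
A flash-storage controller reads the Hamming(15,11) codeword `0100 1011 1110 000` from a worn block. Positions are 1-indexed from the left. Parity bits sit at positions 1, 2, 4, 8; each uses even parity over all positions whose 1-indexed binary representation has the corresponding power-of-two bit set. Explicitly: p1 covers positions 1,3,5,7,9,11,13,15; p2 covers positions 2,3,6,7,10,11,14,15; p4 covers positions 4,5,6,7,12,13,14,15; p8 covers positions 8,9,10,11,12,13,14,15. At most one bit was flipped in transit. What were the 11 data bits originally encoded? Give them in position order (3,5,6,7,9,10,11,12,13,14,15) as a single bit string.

s1: b1⊕b3⊕b5⊕b7⊕b9⊕b11⊕b13⊕b15 = 0⊕0⊕1⊕1⊕1⊕1⊕0⊕0 = 0
s2: b2⊕b3⊕b6⊕b7⊕b10⊕b11⊕b14⊕b15 = 1⊕0⊕0⊕1⊕1⊕1⊕0⊕0 = 0
s4: b4⊕b5⊕b6⊕b7⊕b12⊕b13⊕b14⊕b15 = 0⊕1⊕0⊕1⊕0⊕0⊕0⊕0 = 0
s8: b8⊕b9⊕b10⊕b11⊕b12⊕b13⊕b14⊕b15 = 1⊕1⊕1⊕1⊕0⊕0⊕0⊕0 = 0
Syndrome (s8...s1) = 0000 → position 0 (no error).
No correction needed.
Data bits at positions 3,5,6,7,9,10,11,12,13,14,15: 01011110000

01011110000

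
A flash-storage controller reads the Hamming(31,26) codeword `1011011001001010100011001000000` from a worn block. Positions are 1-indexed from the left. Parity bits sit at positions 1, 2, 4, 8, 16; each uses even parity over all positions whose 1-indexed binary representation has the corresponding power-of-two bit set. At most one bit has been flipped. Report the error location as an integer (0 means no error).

s1: b1⊕b3⊕b5⊕b7⊕b9⊕b11⊕b13⊕b15⊕b17⊕b19⊕b21⊕b23⊕b25⊕b27⊕b29⊕b31 = 1⊕1⊕0⊕1⊕0⊕0⊕1⊕1⊕1⊕0⊕1⊕0⊕1⊕0⊕0⊕0 = 0
s2: b2⊕b3⊕b6⊕b7⊕b10⊕b11⊕b14⊕b15⊕b18⊕b19⊕b22⊕b23⊕b26⊕b27⊕b30⊕b31 = 0⊕1⊕1⊕1⊕1⊕0⊕0⊕1⊕0⊕0⊕1⊕0⊕0⊕0⊕0⊕0 = 0
s4: b4⊕b5⊕b6⊕b7⊕b12⊕b13⊕b14⊕b15⊕b20⊕b21⊕b22⊕b23⊕b28⊕b29⊕b30⊕b31 = 1⊕0⊕1⊕1⊕0⊕1⊕0⊕1⊕0⊕1⊕1⊕0⊕0⊕0⊕0⊕0 = 1
s8: b8⊕b9⊕b10⊕b11⊕b12⊕b13⊕b14⊕b15⊕b24⊕b25⊕b26⊕b27⊕b28⊕b29⊕b30⊕b31 = 0⊕0⊕1⊕0⊕0⊕1⊕0⊕1⊕0⊕1⊕0⊕0⊕0⊕0⊕0⊕0 = 0
s16: b16⊕b17⊕b18⊕b19⊕b20⊕b21⊕b22⊕b23⊕b24⊕b25⊕b26⊕b27⊕b28⊕b29⊕b30⊕b31 = 0⊕1⊕0⊕0⊕0⊕1⊕1⊕0⊕0⊕1⊕0⊕0⊕0⊕0⊕0⊕0 = 0
Syndrome (s16...s1) = 00100 → position 4.

4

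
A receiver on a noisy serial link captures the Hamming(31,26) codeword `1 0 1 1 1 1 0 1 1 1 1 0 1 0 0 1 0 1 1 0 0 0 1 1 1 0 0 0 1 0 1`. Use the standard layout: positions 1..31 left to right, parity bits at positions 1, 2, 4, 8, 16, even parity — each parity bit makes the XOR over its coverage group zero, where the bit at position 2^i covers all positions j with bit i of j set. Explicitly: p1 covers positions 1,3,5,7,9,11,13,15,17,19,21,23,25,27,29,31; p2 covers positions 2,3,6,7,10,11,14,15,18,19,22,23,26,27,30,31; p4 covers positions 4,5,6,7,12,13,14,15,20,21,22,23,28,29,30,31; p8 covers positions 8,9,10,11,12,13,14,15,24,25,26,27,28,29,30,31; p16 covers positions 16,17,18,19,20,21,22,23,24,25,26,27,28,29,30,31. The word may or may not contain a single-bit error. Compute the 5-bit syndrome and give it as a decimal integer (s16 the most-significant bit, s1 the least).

13

s1: b1⊕b3⊕b5⊕b7⊕b9⊕b11⊕b13⊕b15⊕b17⊕b19⊕b21⊕b23⊕b25⊕b27⊕b29⊕b31 = 1⊕1⊕1⊕0⊕1⊕1⊕1⊕0⊕0⊕1⊕0⊕1⊕1⊕0⊕1⊕1 = 1
s2: b2⊕b3⊕b6⊕b7⊕b10⊕b11⊕b14⊕b15⊕b18⊕b19⊕b22⊕b23⊕b26⊕b27⊕b30⊕b31 = 0⊕1⊕1⊕0⊕1⊕1⊕0⊕0⊕1⊕1⊕0⊕1⊕0⊕0⊕0⊕1 = 0
s4: b4⊕b5⊕b6⊕b7⊕b12⊕b13⊕b14⊕b15⊕b20⊕b21⊕b22⊕b23⊕b28⊕b29⊕b30⊕b31 = 1⊕1⊕1⊕0⊕0⊕1⊕0⊕0⊕0⊕0⊕0⊕1⊕0⊕1⊕0⊕1 = 1
s8: b8⊕b9⊕b10⊕b11⊕b12⊕b13⊕b14⊕b15⊕b24⊕b25⊕b26⊕b27⊕b28⊕b29⊕b30⊕b31 = 1⊕1⊕1⊕1⊕0⊕1⊕0⊕0⊕1⊕1⊕0⊕0⊕0⊕1⊕0⊕1 = 1
s16: b16⊕b17⊕b18⊕b19⊕b20⊕b21⊕b22⊕b23⊕b24⊕b25⊕b26⊕b27⊕b28⊕b29⊕b30⊕b31 = 1⊕0⊕1⊕1⊕0⊕0⊕0⊕1⊕1⊕1⊕0⊕0⊕0⊕1⊕0⊕1 = 0
Syndrome (s16...s1) = 01101 → position 13.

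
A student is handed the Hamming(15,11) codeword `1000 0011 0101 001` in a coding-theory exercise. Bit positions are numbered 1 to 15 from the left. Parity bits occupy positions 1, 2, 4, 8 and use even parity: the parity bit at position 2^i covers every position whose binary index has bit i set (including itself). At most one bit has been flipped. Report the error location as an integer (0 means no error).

s1: b1⊕b3⊕b5⊕b7⊕b9⊕b11⊕b13⊕b15 = 1⊕0⊕0⊕1⊕0⊕0⊕0⊕1 = 1
s2: b2⊕b3⊕b6⊕b7⊕b10⊕b11⊕b14⊕b15 = 0⊕0⊕0⊕1⊕1⊕0⊕0⊕1 = 1
s4: b4⊕b5⊕b6⊕b7⊕b12⊕b13⊕b14⊕b15 = 0⊕0⊕0⊕1⊕1⊕0⊕0⊕1 = 1
s8: b8⊕b9⊕b10⊕b11⊕b12⊕b13⊕b14⊕b15 = 1⊕0⊕1⊕0⊕1⊕0⊕0⊕1 = 0
Syndrome (s8...s1) = 0111 → position 7.

7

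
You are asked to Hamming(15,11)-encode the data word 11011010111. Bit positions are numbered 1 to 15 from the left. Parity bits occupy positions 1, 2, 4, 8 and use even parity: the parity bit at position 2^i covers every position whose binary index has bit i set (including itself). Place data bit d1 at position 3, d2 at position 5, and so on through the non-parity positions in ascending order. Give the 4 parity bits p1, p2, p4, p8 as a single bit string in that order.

Place data bits at non-power-of-two positions: b3=1, b5=1, b6=0, b7=1, b9=1, b10=0, b11=1, b12=0, b13=1, b14=1, b15=1.
p1 = XOR of data positions {3,5,7,9,11,13,15} = 1⊕1⊕1⊕1⊕1⊕1⊕1 = 1
p2 = XOR of data positions {3,6,7,10,11,14,15} = 1⊕0⊕1⊕0⊕1⊕1⊕1 = 1
p4 = XOR of data positions {5,6,7,12,13,14,15} = 1⊕0⊕1⊕0⊕1⊕1⊕1 = 1
p8 = XOR of data positions {9,10,11,12,13,14,15} = 1⊕0⊕1⊕0⊕1⊕1⊕1 = 1
Parity bits p1,p2,p4,p8 = 1111

1111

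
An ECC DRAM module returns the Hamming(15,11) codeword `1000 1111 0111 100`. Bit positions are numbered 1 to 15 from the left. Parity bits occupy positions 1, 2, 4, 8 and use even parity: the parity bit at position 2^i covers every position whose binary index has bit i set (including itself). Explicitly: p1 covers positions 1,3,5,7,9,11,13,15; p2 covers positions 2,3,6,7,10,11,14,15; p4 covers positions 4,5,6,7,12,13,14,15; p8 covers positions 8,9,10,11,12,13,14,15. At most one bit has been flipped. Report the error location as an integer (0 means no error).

s1: b1⊕b3⊕b5⊕b7⊕b9⊕b11⊕b13⊕b15 = 1⊕0⊕1⊕1⊕0⊕1⊕1⊕0 = 1
s2: b2⊕b3⊕b6⊕b7⊕b10⊕b11⊕b14⊕b15 = 0⊕0⊕1⊕1⊕1⊕1⊕0⊕0 = 0
s4: b4⊕b5⊕b6⊕b7⊕b12⊕b13⊕b14⊕b15 = 0⊕1⊕1⊕1⊕1⊕1⊕0⊕0 = 1
s8: b8⊕b9⊕b10⊕b11⊕b12⊕b13⊕b14⊕b15 = 1⊕0⊕1⊕1⊕1⊕1⊕0⊕0 = 1
Syndrome (s8...s1) = 1101 → position 13.

13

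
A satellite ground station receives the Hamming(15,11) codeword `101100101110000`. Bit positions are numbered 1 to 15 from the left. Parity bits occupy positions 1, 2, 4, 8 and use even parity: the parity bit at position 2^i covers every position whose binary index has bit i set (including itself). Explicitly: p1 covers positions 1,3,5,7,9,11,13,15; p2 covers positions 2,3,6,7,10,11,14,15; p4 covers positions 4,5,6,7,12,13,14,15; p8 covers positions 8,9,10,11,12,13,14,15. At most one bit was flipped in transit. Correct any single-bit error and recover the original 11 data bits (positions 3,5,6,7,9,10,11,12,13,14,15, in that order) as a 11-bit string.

10010110000

s1: b1⊕b3⊕b5⊕b7⊕b9⊕b11⊕b13⊕b15 = 1⊕1⊕0⊕1⊕1⊕1⊕0⊕0 = 1
s2: b2⊕b3⊕b6⊕b7⊕b10⊕b11⊕b14⊕b15 = 0⊕1⊕0⊕1⊕1⊕1⊕0⊕0 = 0
s4: b4⊕b5⊕b6⊕b7⊕b12⊕b13⊕b14⊕b15 = 1⊕0⊕0⊕1⊕0⊕0⊕0⊕0 = 0
s8: b8⊕b9⊕b10⊕b11⊕b12⊕b13⊕b14⊕b15 = 0⊕1⊕1⊕1⊕0⊕0⊕0⊕0 = 1
Syndrome (s8...s1) = 1001 → position 9.
Flip bit 9: corrected codeword = 101100100110000
Data bits at positions 3,5,6,7,9,10,11,12,13,14,15: 10010110000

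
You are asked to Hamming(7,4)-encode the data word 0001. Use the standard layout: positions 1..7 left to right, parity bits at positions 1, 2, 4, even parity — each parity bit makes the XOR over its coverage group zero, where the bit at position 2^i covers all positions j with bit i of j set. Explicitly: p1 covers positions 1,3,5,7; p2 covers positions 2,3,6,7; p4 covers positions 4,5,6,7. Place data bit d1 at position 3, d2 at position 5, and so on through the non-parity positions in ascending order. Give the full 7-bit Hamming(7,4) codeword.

1101001

Place data bits at non-power-of-two positions: b3=0, b5=0, b6=0, b7=1.
p1 = XOR of data positions {3,5,7} = 0⊕0⊕1 = 1
p2 = XOR of data positions {3,6,7} = 0⊕0⊕1 = 1
p4 = XOR of data positions {5,6,7} = 0⊕0⊕1 = 1
Codeword b1..b7 = 1101001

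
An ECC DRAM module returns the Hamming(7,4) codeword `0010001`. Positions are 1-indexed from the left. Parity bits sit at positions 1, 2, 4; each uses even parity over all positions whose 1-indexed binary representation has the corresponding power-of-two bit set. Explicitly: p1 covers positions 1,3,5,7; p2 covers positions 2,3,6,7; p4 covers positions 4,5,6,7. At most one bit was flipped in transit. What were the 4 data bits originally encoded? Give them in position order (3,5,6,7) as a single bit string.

s1: b1⊕b3⊕b5⊕b7 = 0⊕1⊕0⊕1 = 0
s2: b2⊕b3⊕b6⊕b7 = 0⊕1⊕0⊕1 = 0
s4: b4⊕b5⊕b6⊕b7 = 0⊕0⊕0⊕1 = 1
Syndrome (s4...s1) = 100 → position 4.
Flip bit 4: corrected codeword = 0011001
Data bits at positions 3,5,6,7: 1001

1001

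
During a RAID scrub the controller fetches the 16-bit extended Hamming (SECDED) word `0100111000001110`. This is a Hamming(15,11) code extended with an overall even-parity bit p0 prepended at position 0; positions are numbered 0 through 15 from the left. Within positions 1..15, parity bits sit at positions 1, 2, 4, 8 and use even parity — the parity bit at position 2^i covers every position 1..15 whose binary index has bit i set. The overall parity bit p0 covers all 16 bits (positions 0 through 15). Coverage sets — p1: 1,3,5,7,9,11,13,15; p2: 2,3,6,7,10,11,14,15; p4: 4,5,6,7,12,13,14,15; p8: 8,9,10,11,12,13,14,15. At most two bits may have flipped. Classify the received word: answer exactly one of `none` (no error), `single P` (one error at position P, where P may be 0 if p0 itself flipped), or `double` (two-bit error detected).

s1: b1⊕b3⊕b5⊕b7⊕b9⊕b11⊕b13⊕b15 = 1⊕0⊕1⊕0⊕0⊕0⊕1⊕0 = 1
s2: b2⊕b3⊕b6⊕b7⊕b10⊕b11⊕b14⊕b15 = 0⊕0⊕1⊕0⊕0⊕0⊕1⊕0 = 0
s4: b4⊕b5⊕b6⊕b7⊕b12⊕b13⊕b14⊕b15 = 1⊕1⊕1⊕0⊕1⊕1⊕1⊕0 = 0
s8: b8⊕b9⊕b10⊕b11⊕b12⊕b13⊕b14⊕b15 = 0⊕0⊕0⊕0⊕1⊕1⊕1⊕0 = 1
Syndrome (s8...s1) = 1001 → position 9.
Overall parity (XOR of all 16 bits, including p0): 0⊕1⊕0⊕0⊕1⊕1⊕1⊕0⊕0⊕0⊕0⊕0⊕1⊕1⊕1⊕0 = 1
Overall=1, syndrome position=9 → single-bit error at position 9.

single 9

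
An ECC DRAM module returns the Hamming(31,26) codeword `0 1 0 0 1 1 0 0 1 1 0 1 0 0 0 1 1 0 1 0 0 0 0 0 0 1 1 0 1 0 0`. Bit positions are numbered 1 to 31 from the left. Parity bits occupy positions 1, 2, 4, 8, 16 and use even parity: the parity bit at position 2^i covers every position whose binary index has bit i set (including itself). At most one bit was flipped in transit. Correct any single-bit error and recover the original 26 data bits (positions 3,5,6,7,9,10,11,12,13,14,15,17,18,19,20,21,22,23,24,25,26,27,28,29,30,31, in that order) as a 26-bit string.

s1: b1⊕b3⊕b5⊕b7⊕b9⊕b11⊕b13⊕b15⊕b17⊕b19⊕b21⊕b23⊕b25⊕b27⊕b29⊕b31 = 0⊕0⊕1⊕0⊕1⊕0⊕0⊕0⊕1⊕1⊕0⊕0⊕0⊕1⊕1⊕0 = 0
s2: b2⊕b3⊕b6⊕b7⊕b10⊕b11⊕b14⊕b15⊕b18⊕b19⊕b22⊕b23⊕b26⊕b27⊕b30⊕b31 = 1⊕0⊕1⊕0⊕1⊕0⊕0⊕0⊕0⊕1⊕0⊕0⊕1⊕1⊕0⊕0 = 0
s4: b4⊕b5⊕b6⊕b7⊕b12⊕b13⊕b14⊕b15⊕b20⊕b21⊕b22⊕b23⊕b28⊕b29⊕b30⊕b31 = 0⊕1⊕1⊕0⊕1⊕0⊕0⊕0⊕0⊕0⊕0⊕0⊕0⊕1⊕0⊕0 = 0
s8: b8⊕b9⊕b10⊕b11⊕b12⊕b13⊕b14⊕b15⊕b24⊕b25⊕b26⊕b27⊕b28⊕b29⊕b30⊕b31 = 0⊕1⊕1⊕0⊕1⊕0⊕0⊕0⊕0⊕0⊕1⊕1⊕0⊕1⊕0⊕0 = 0
s16: b16⊕b17⊕b18⊕b19⊕b20⊕b21⊕b22⊕b23⊕b24⊕b25⊕b26⊕b27⊕b28⊕b29⊕b30⊕b31 = 1⊕1⊕0⊕1⊕0⊕0⊕0⊕0⊕0⊕0⊕1⊕1⊕0⊕1⊕0⊕0 = 0
Syndrome (s16...s1) = 00000 → position 0 (no error).
No correction needed.
Data bits at positions 3,5,6,7,9,10,11,12,13,14,15,17,18,19,20,21,22,23,24,25,26,27,28,29,30,31: 01101101000101000000110100

01101101000101000000110100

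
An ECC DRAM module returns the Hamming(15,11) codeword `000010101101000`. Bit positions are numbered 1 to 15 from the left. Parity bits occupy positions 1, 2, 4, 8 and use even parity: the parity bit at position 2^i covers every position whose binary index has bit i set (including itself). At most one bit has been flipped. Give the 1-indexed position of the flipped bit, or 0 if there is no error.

s1: b1⊕b3⊕b5⊕b7⊕b9⊕b11⊕b13⊕b15 = 0⊕0⊕1⊕1⊕1⊕0⊕0⊕0 = 1
s2: b2⊕b3⊕b6⊕b7⊕b10⊕b11⊕b14⊕b15 = 0⊕0⊕0⊕1⊕1⊕0⊕0⊕0 = 0
s4: b4⊕b5⊕b6⊕b7⊕b12⊕b13⊕b14⊕b15 = 0⊕1⊕0⊕1⊕1⊕0⊕0⊕0 = 1
s8: b8⊕b9⊕b10⊕b11⊕b12⊕b13⊕b14⊕b15 = 0⊕1⊕1⊕0⊕1⊕0⊕0⊕0 = 1
Syndrome (s8...s1) = 1101 → position 13.

13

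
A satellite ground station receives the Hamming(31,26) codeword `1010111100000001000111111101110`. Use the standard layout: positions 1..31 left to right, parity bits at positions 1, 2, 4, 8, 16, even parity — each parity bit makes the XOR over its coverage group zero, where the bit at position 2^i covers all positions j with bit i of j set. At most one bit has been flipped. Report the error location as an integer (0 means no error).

26

s1: b1⊕b3⊕b5⊕b7⊕b9⊕b11⊕b13⊕b15⊕b17⊕b19⊕b21⊕b23⊕b25⊕b27⊕b29⊕b31 = 1⊕1⊕1⊕1⊕0⊕0⊕0⊕0⊕0⊕0⊕1⊕1⊕1⊕0⊕1⊕0 = 0
s2: b2⊕b3⊕b6⊕b7⊕b10⊕b11⊕b14⊕b15⊕b18⊕b19⊕b22⊕b23⊕b26⊕b27⊕b30⊕b31 = 0⊕1⊕1⊕1⊕0⊕0⊕0⊕0⊕0⊕0⊕1⊕1⊕1⊕0⊕1⊕0 = 1
s4: b4⊕b5⊕b6⊕b7⊕b12⊕b13⊕b14⊕b15⊕b20⊕b21⊕b22⊕b23⊕b28⊕b29⊕b30⊕b31 = 0⊕1⊕1⊕1⊕0⊕0⊕0⊕0⊕1⊕1⊕1⊕1⊕1⊕1⊕1⊕0 = 0
s8: b8⊕b9⊕b10⊕b11⊕b12⊕b13⊕b14⊕b15⊕b24⊕b25⊕b26⊕b27⊕b28⊕b29⊕b30⊕b31 = 1⊕0⊕0⊕0⊕0⊕0⊕0⊕0⊕1⊕1⊕1⊕0⊕1⊕1⊕1⊕0 = 1
s16: b16⊕b17⊕b18⊕b19⊕b20⊕b21⊕b22⊕b23⊕b24⊕b25⊕b26⊕b27⊕b28⊕b29⊕b30⊕b31 = 1⊕0⊕0⊕0⊕1⊕1⊕1⊕1⊕1⊕1⊕1⊕0⊕1⊕1⊕1⊕0 = 1
Syndrome (s16...s1) = 11010 → position 26.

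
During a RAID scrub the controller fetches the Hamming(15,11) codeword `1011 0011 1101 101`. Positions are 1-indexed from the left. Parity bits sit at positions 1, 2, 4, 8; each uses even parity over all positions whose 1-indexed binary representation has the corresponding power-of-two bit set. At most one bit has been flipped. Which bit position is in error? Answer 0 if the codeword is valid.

4

s1: b1⊕b3⊕b5⊕b7⊕b9⊕b11⊕b13⊕b15 = 1⊕1⊕0⊕1⊕1⊕0⊕1⊕1 = 0
s2: b2⊕b3⊕b6⊕b7⊕b10⊕b11⊕b14⊕b15 = 0⊕1⊕0⊕1⊕1⊕0⊕0⊕1 = 0
s4: b4⊕b5⊕b6⊕b7⊕b12⊕b13⊕b14⊕b15 = 1⊕0⊕0⊕1⊕1⊕1⊕0⊕1 = 1
s8: b8⊕b9⊕b10⊕b11⊕b12⊕b13⊕b14⊕b15 = 1⊕1⊕1⊕0⊕1⊕1⊕0⊕1 = 0
Syndrome (s8...s1) = 0100 → position 4.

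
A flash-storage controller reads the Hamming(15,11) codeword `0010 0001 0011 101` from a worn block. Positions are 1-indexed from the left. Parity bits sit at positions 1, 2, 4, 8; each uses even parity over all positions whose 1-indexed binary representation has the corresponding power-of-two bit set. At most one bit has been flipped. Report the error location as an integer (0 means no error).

14

s1: b1⊕b3⊕b5⊕b7⊕b9⊕b11⊕b13⊕b15 = 0⊕1⊕0⊕0⊕0⊕1⊕1⊕1 = 0
s2: b2⊕b3⊕b6⊕b7⊕b10⊕b11⊕b14⊕b15 = 0⊕1⊕0⊕0⊕0⊕1⊕0⊕1 = 1
s4: b4⊕b5⊕b6⊕b7⊕b12⊕b13⊕b14⊕b15 = 0⊕0⊕0⊕0⊕1⊕1⊕0⊕1 = 1
s8: b8⊕b9⊕b10⊕b11⊕b12⊕b13⊕b14⊕b15 = 1⊕0⊕0⊕1⊕1⊕1⊕0⊕1 = 1
Syndrome (s8...s1) = 1110 → position 14.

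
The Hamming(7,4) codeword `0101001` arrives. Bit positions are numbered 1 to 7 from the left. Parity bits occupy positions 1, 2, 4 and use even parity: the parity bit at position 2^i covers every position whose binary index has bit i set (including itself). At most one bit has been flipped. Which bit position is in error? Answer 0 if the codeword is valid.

1

s1: b1⊕b3⊕b5⊕b7 = 0⊕0⊕0⊕1 = 1
s2: b2⊕b3⊕b6⊕b7 = 1⊕0⊕0⊕1 = 0
s4: b4⊕b5⊕b6⊕b7 = 1⊕0⊕0⊕1 = 0
Syndrome (s4...s1) = 001 → position 1.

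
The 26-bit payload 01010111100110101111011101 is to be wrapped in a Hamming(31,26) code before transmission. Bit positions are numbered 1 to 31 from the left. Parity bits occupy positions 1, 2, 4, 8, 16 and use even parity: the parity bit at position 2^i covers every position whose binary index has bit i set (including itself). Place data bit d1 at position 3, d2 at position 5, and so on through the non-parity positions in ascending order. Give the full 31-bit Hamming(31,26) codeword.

0000101001111001110101111011101

Place data bits at non-power-of-two positions: b3=0, b5=1, b6=0, b7=1, b9=0, b10=1, b11=1, b12=1, b13=1, b14=0, b15=0, b17=1, b18=1, b19=0, b20=1, b21=0, b22=1, b23=1, b24=1, b25=1, b26=0, b27=1, b28=1, b29=1, b30=0, b31=1.
p1 = XOR of data positions {3,5,7,9,11,13,15,17,19,21,23,25,27,29,31} = 0⊕1⊕1⊕0⊕1⊕1⊕0⊕1⊕0⊕0⊕1⊕1⊕1⊕1⊕1 = 0
p2 = XOR of data positions {3,6,7,10,11,14,15,18,19,22,23,26,27,30,31} = 0⊕0⊕1⊕1⊕1⊕0⊕0⊕1⊕0⊕1⊕1⊕0⊕1⊕0⊕1 = 0
p4 = XOR of data positions {5,6,7,12,13,14,15,20,21,22,23,28,29,30,31} = 1⊕0⊕1⊕1⊕1⊕0⊕0⊕1⊕0⊕1⊕1⊕1⊕1⊕0⊕1 = 0
p8 = XOR of data positions {9,10,11,12,13,14,15,24,25,26,27,28,29,30,31} = 0⊕1⊕1⊕1⊕1⊕0⊕0⊕1⊕1⊕0⊕1⊕1⊕1⊕0⊕1 = 0
p16 = XOR of data positions {17,18,19,20,21,22,23,24,25,26,27,28,29,30,31} = 1⊕1⊕0⊕1⊕0⊕1⊕1⊕1⊕1⊕0⊕1⊕1⊕1⊕0⊕1 = 1
Codeword b1..b31 = 0000101001111001110101111011101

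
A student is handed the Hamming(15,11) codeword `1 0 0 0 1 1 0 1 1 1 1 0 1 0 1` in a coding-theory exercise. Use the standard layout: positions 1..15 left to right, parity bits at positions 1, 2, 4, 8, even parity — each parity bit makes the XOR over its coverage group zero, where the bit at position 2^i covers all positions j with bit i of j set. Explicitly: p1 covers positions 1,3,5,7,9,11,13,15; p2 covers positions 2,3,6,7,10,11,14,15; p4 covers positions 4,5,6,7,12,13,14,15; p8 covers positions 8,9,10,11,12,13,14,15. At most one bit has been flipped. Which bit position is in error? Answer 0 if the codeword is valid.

0

s1: b1⊕b3⊕b5⊕b7⊕b9⊕b11⊕b13⊕b15 = 1⊕0⊕1⊕0⊕1⊕1⊕1⊕1 = 0
s2: b2⊕b3⊕b6⊕b7⊕b10⊕b11⊕b14⊕b15 = 0⊕0⊕1⊕0⊕1⊕1⊕0⊕1 = 0
s4: b4⊕b5⊕b6⊕b7⊕b12⊕b13⊕b14⊕b15 = 0⊕1⊕1⊕0⊕0⊕1⊕0⊕1 = 0
s8: b8⊕b9⊕b10⊕b11⊕b12⊕b13⊕b14⊕b15 = 1⊕1⊕1⊕1⊕0⊕1⊕0⊕1 = 0
Syndrome (s8...s1) = 0000 → position 0 (no error).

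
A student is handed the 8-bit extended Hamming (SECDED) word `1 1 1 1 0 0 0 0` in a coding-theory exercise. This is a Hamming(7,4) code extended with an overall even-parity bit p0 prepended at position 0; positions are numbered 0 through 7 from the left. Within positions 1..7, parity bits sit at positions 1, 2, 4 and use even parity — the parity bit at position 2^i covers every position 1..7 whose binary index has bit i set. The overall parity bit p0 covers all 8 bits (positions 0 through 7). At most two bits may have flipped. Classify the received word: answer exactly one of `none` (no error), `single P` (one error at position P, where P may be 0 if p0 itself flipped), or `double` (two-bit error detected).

none

s1: b1⊕b3⊕b5⊕b7 = 1⊕1⊕0⊕0 = 0
s2: b2⊕b3⊕b6⊕b7 = 1⊕1⊕0⊕0 = 0
s4: b4⊕b5⊕b6⊕b7 = 0⊕0⊕0⊕0 = 0
Syndrome (s4...s1) = 000 → position 0 (no error).
Overall parity (XOR of all 8 bits, including p0): 1⊕1⊕1⊕1⊕0⊕0⊕0⊕0 = 0
Overall=0, syndrome position=0 → no error.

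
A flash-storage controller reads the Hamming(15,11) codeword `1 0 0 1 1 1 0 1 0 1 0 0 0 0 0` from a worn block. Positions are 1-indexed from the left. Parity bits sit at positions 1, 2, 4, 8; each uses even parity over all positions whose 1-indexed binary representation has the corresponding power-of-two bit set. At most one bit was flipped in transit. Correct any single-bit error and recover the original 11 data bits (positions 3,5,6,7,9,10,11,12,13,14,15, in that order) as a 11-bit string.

s1: b1⊕b3⊕b5⊕b7⊕b9⊕b11⊕b13⊕b15 = 1⊕0⊕1⊕0⊕0⊕0⊕0⊕0 = 0
s2: b2⊕b3⊕b6⊕b7⊕b10⊕b11⊕b14⊕b15 = 0⊕0⊕1⊕0⊕1⊕0⊕0⊕0 = 0
s4: b4⊕b5⊕b6⊕b7⊕b12⊕b13⊕b14⊕b15 = 1⊕1⊕1⊕0⊕0⊕0⊕0⊕0 = 1
s8: b8⊕b9⊕b10⊕b11⊕b12⊕b13⊕b14⊕b15 = 1⊕0⊕1⊕0⊕0⊕0⊕0⊕0 = 0
Syndrome (s8...s1) = 0100 → position 4.
Flip bit 4: corrected codeword = 100011010100000
Data bits at positions 3,5,6,7,9,10,11,12,13,14,15: 01100100000

01100100000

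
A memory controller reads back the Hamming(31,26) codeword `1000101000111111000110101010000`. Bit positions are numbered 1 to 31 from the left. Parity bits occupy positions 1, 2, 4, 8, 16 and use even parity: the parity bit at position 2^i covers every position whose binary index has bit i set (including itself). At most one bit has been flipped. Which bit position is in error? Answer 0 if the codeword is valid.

s1: b1⊕b3⊕b5⊕b7⊕b9⊕b11⊕b13⊕b15⊕b17⊕b19⊕b21⊕b23⊕b25⊕b27⊕b29⊕b31 = 1⊕0⊕1⊕1⊕0⊕1⊕1⊕1⊕0⊕0⊕1⊕1⊕1⊕1⊕0⊕0 = 0
s2: b2⊕b3⊕b6⊕b7⊕b10⊕b11⊕b14⊕b15⊕b18⊕b19⊕b22⊕b23⊕b26⊕b27⊕b30⊕b31 = 0⊕0⊕0⊕1⊕0⊕1⊕1⊕1⊕0⊕0⊕0⊕1⊕0⊕1⊕0⊕0 = 0
s4: b4⊕b5⊕b6⊕b7⊕b12⊕b13⊕b14⊕b15⊕b20⊕b21⊕b22⊕b23⊕b28⊕b29⊕b30⊕b31 = 0⊕1⊕0⊕1⊕1⊕1⊕1⊕1⊕1⊕1⊕0⊕1⊕0⊕0⊕0⊕0 = 1
s8: b8⊕b9⊕b10⊕b11⊕b12⊕b13⊕b14⊕b15⊕b24⊕b25⊕b26⊕b27⊕b28⊕b29⊕b30⊕b31 = 0⊕0⊕0⊕1⊕1⊕1⊕1⊕1⊕0⊕1⊕0⊕1⊕0⊕0⊕0⊕0 = 1
s16: b16⊕b17⊕b18⊕b19⊕b20⊕b21⊕b22⊕b23⊕b24⊕b25⊕b26⊕b27⊕b28⊕b29⊕b30⊕b31 = 1⊕0⊕0⊕0⊕1⊕1⊕0⊕1⊕0⊕1⊕0⊕1⊕0⊕0⊕0⊕0 = 0
Syndrome (s16...s1) = 01100 → position 12.

12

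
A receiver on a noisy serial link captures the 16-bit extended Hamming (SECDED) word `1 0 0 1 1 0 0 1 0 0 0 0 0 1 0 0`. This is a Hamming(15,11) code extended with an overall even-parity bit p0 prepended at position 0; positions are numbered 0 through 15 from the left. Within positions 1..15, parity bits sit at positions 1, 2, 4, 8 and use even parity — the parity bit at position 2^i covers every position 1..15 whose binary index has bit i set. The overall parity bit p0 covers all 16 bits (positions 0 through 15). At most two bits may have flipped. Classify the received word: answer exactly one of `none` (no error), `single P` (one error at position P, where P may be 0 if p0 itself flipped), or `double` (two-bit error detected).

s1: b1⊕b3⊕b5⊕b7⊕b9⊕b11⊕b13⊕b15 = 0⊕1⊕0⊕1⊕0⊕0⊕1⊕0 = 1
s2: b2⊕b3⊕b6⊕b7⊕b10⊕b11⊕b14⊕b15 = 0⊕1⊕0⊕1⊕0⊕0⊕0⊕0 = 0
s4: b4⊕b5⊕b6⊕b7⊕b12⊕b13⊕b14⊕b15 = 1⊕0⊕0⊕1⊕0⊕1⊕0⊕0 = 1
s8: b8⊕b9⊕b10⊕b11⊕b12⊕b13⊕b14⊕b15 = 0⊕0⊕0⊕0⊕0⊕1⊕0⊕0 = 1
Syndrome (s8...s1) = 1101 → position 13.
Overall parity (XOR of all 16 bits, including p0): 1⊕0⊕0⊕1⊕1⊕0⊕0⊕1⊕0⊕0⊕0⊕0⊕0⊕1⊕0⊕0 = 1
Overall=1, syndrome position=13 → single-bit error at position 13.

single 13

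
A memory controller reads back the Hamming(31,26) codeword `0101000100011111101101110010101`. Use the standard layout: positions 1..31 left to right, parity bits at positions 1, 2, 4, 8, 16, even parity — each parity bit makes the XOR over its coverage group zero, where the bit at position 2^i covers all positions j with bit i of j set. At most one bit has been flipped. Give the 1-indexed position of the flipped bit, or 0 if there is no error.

s1: b1⊕b3⊕b5⊕b7⊕b9⊕b11⊕b13⊕b15⊕b17⊕b19⊕b21⊕b23⊕b25⊕b27⊕b29⊕b31 = 0⊕0⊕0⊕0⊕0⊕0⊕1⊕1⊕1⊕1⊕0⊕1⊕0⊕1⊕1⊕1 = 0
s2: b2⊕b3⊕b6⊕b7⊕b10⊕b11⊕b14⊕b15⊕b18⊕b19⊕b22⊕b23⊕b26⊕b27⊕b30⊕b31 = 1⊕0⊕0⊕0⊕0⊕0⊕1⊕1⊕0⊕1⊕1⊕1⊕0⊕1⊕0⊕1 = 0
s4: b4⊕b5⊕b6⊕b7⊕b12⊕b13⊕b14⊕b15⊕b20⊕b21⊕b22⊕b23⊕b28⊕b29⊕b30⊕b31 = 1⊕0⊕0⊕0⊕1⊕1⊕1⊕1⊕1⊕0⊕1⊕1⊕0⊕1⊕0⊕1 = 0
s8: b8⊕b9⊕b10⊕b11⊕b12⊕b13⊕b14⊕b15⊕b24⊕b25⊕b26⊕b27⊕b28⊕b29⊕b30⊕b31 = 1⊕0⊕0⊕0⊕1⊕1⊕1⊕1⊕1⊕0⊕0⊕1⊕0⊕1⊕0⊕1 = 1
s16: b16⊕b17⊕b18⊕b19⊕b20⊕b21⊕b22⊕b23⊕b24⊕b25⊕b26⊕b27⊕b28⊕b29⊕b30⊕b31 = 1⊕1⊕0⊕1⊕1⊕0⊕1⊕1⊕1⊕0⊕0⊕1⊕0⊕1⊕0⊕1 = 0
Syndrome (s16...s1) = 01000 → position 8.

8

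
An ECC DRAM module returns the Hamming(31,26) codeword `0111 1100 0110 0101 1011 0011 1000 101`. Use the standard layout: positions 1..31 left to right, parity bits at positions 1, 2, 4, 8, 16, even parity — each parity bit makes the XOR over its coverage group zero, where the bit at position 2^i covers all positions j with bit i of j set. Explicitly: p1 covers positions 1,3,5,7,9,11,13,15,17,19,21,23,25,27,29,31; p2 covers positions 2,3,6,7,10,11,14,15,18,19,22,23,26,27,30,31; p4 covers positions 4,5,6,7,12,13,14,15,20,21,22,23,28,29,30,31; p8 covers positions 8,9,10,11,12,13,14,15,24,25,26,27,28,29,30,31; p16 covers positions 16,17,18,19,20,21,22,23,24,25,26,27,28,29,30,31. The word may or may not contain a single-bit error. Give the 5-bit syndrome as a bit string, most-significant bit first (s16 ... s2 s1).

s1: b1⊕b3⊕b5⊕b7⊕b9⊕b11⊕b13⊕b15⊕b17⊕b19⊕b21⊕b23⊕b25⊕b27⊕b29⊕b31 = 0⊕1⊕1⊕0⊕0⊕1⊕0⊕0⊕1⊕1⊕0⊕1⊕1⊕0⊕1⊕1 = 1
s2: b2⊕b3⊕b6⊕b7⊕b10⊕b11⊕b14⊕b15⊕b18⊕b19⊕b22⊕b23⊕b26⊕b27⊕b30⊕b31 = 1⊕1⊕1⊕0⊕1⊕1⊕1⊕0⊕0⊕1⊕0⊕1⊕0⊕0⊕0⊕1 = 1
s4: b4⊕b5⊕b6⊕b7⊕b12⊕b13⊕b14⊕b15⊕b20⊕b21⊕b22⊕b23⊕b28⊕b29⊕b30⊕b31 = 1⊕1⊕1⊕0⊕0⊕0⊕1⊕0⊕1⊕0⊕0⊕1⊕0⊕1⊕0⊕1 = 0
s8: b8⊕b9⊕b10⊕b11⊕b12⊕b13⊕b14⊕b15⊕b24⊕b25⊕b26⊕b27⊕b28⊕b29⊕b30⊕b31 = 0⊕0⊕1⊕1⊕0⊕0⊕1⊕0⊕1⊕1⊕0⊕0⊕0⊕1⊕0⊕1 = 1
s16: b16⊕b17⊕b18⊕b19⊕b20⊕b21⊕b22⊕b23⊕b24⊕b25⊕b26⊕b27⊕b28⊕b29⊕b30⊕b31 = 1⊕1⊕0⊕1⊕1⊕0⊕0⊕1⊕1⊕1⊕0⊕0⊕0⊕1⊕0⊕1 = 1
Syndrome (s16...s1) = 11011 → position 27.

11011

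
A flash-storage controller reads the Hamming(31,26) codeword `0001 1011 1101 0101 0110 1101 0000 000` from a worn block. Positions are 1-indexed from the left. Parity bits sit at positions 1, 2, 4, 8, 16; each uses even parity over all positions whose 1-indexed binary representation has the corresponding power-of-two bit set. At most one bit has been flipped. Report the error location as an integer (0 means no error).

5

s1: b1⊕b3⊕b5⊕b7⊕b9⊕b11⊕b13⊕b15⊕b17⊕b19⊕b21⊕b23⊕b25⊕b27⊕b29⊕b31 = 0⊕0⊕1⊕1⊕1⊕0⊕0⊕0⊕0⊕1⊕1⊕0⊕0⊕0⊕0⊕0 = 1
s2: b2⊕b3⊕b6⊕b7⊕b10⊕b11⊕b14⊕b15⊕b18⊕b19⊕b22⊕b23⊕b26⊕b27⊕b30⊕b31 = 0⊕0⊕0⊕1⊕1⊕0⊕1⊕0⊕1⊕1⊕1⊕0⊕0⊕0⊕0⊕0 = 0
s4: b4⊕b5⊕b6⊕b7⊕b12⊕b13⊕b14⊕b15⊕b20⊕b21⊕b22⊕b23⊕b28⊕b29⊕b30⊕b31 = 1⊕1⊕0⊕1⊕1⊕0⊕1⊕0⊕0⊕1⊕1⊕0⊕0⊕0⊕0⊕0 = 1
s8: b8⊕b9⊕b10⊕b11⊕b12⊕b13⊕b14⊕b15⊕b24⊕b25⊕b26⊕b27⊕b28⊕b29⊕b30⊕b31 = 1⊕1⊕1⊕0⊕1⊕0⊕1⊕0⊕1⊕0⊕0⊕0⊕0⊕0⊕0⊕0 = 0
s16: b16⊕b17⊕b18⊕b19⊕b20⊕b21⊕b22⊕b23⊕b24⊕b25⊕b26⊕b27⊕b28⊕b29⊕b30⊕b31 = 1⊕0⊕1⊕1⊕0⊕1⊕1⊕0⊕1⊕0⊕0⊕0⊕0⊕0⊕0⊕0 = 0
Syndrome (s16...s1) = 00101 → position 5.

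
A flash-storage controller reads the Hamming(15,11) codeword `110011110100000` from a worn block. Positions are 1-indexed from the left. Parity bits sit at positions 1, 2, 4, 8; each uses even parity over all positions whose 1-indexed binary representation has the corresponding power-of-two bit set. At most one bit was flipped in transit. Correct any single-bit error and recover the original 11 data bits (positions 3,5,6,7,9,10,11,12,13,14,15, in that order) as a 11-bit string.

00110100000

s1: b1⊕b3⊕b5⊕b7⊕b9⊕b11⊕b13⊕b15 = 1⊕0⊕1⊕1⊕0⊕0⊕0⊕0 = 1
s2: b2⊕b3⊕b6⊕b7⊕b10⊕b11⊕b14⊕b15 = 1⊕0⊕1⊕1⊕1⊕0⊕0⊕0 = 0
s4: b4⊕b5⊕b6⊕b7⊕b12⊕b13⊕b14⊕b15 = 0⊕1⊕1⊕1⊕0⊕0⊕0⊕0 = 1
s8: b8⊕b9⊕b10⊕b11⊕b12⊕b13⊕b14⊕b15 = 1⊕0⊕1⊕0⊕0⊕0⊕0⊕0 = 0
Syndrome (s8...s1) = 0101 → position 5.
Flip bit 5: corrected codeword = 110001110100000
Data bits at positions 3,5,6,7,9,10,11,12,13,14,15: 00110100000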